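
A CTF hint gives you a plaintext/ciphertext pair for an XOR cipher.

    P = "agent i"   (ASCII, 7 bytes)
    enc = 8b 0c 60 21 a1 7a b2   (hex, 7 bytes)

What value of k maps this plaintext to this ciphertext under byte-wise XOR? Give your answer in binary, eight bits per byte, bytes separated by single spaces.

11101010 01101011 00000101 01001111 11010101 01011010 11011011

Since enc = P ⊕ k, XORing both sides with P gives k = P ⊕ enc.
byte 0: 01100001 ^ 10001011 = 11101010
byte 1: 01100111 ^ 00001100 = 01101011
byte 2: 01100101 ^ 01100000 = 00000101
byte 3: 01101110 ^ 00100001 = 01001111
byte 4: 01110100 ^ 10100001 = 11010101
byte 5: 00100000 ^ 01111010 = 01011010
byte 6: 01101001 ^ 10110010 = 11011011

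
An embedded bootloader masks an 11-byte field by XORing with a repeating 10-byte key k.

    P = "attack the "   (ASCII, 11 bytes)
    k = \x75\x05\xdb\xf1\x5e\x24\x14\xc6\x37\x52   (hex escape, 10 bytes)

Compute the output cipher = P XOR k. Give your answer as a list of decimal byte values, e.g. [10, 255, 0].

[20, 113, 175, 144, 61, 79, 52, 178, 95, 55, 85]

The 10-byte key repeats, so the effective keystream is 75 05 db f1 5e 24 14 c6 37 52 75.
byte 0: 61 XOR 75 = 14
byte 1: 74 XOR 05 = 71
byte 2: 74 XOR db = af
byte 3: 61 XOR f1 = 90
byte 4: 63 XOR 5e = 3d
byte 5: 6b XOR 24 = 4f
byte 6: 20 XOR 14 = 34
byte 7: 74 XOR c6 = b2
byte 8: 68 XOR 37 = 5f
byte 9: 65 XOR 52 = 37
byte 10: 20 XOR 75 = 55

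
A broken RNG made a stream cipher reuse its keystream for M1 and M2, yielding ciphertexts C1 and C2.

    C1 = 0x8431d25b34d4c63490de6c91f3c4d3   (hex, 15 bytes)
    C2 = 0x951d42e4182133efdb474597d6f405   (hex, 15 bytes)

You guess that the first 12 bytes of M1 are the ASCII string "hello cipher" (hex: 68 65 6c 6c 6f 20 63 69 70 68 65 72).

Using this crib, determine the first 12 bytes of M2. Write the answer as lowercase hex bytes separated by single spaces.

First, C1 ⊕ C2 = (M1 ⊕ K) ⊕ (M2 ⊕ K) = M1 ⊕ M2, so the key drops out. Then M2 = (M1 ⊕ M2) ⊕ M1 over the first 12 bytes.
byte 0: (84 ⊕ 95) ⊕ 68 = 11 ⊕ 68 = 79
byte 1: (31 ⊕ 1d) ⊕ 65 = 2c ⊕ 65 = 49
byte 2: (d2 ⊕ 42) ⊕ 6c = 90 ⊕ 6c = fc
byte 3: (5b ⊕ e4) ⊕ 6c = bf ⊕ 6c = d3
byte 4: (34 ⊕ 18) ⊕ 6f = 2c ⊕ 6f = 43
byte 5: (d4 ⊕ 21) ⊕ 20 = f5 ⊕ 20 = d5
byte 6: (c6 ⊕ 33) ⊕ 63 = f5 ⊕ 63 = 96
byte 7: (34 ⊕ ef) ⊕ 69 = db ⊕ 69 = b2
byte 8: (90 ⊕ db) ⊕ 70 = 4b ⊕ 70 = 3b
byte 9: (de ⊕ 47) ⊕ 68 = 99 ⊕ 68 = f1
byte 10: (6c ⊕ 45) ⊕ 65 = 29 ⊕ 65 = 4c
byte 11: (91 ⊕ 97) ⊕ 72 = 06 ⊕ 72 = 74

79 49 fc d3 43 d5 96 b2 3b f1 4c 74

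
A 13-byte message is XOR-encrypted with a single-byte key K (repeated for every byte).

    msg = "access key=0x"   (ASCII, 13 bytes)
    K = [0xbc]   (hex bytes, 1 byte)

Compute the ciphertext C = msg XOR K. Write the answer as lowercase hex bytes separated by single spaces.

The 1-byte key repeats, so the effective keystream is bc bc bc bc bc bc bc bc bc bc bc bc bc.
byte 0: 61 XOR bc = dd
byte 1: 63 XOR bc = df
byte 2: 63 XOR bc = df
byte 3: 65 XOR bc = d9
byte 4: 73 XOR bc = cf
byte 5: 73 XOR bc = cf
byte 6: 20 XOR bc = 9c
byte 7: 6b XOR bc = d7
byte 8: 65 XOR bc = d9
byte 9: 79 XOR bc = c5
byte 10: 3d XOR bc = 81
byte 11: 30 XOR bc = 8c
byte 12: 78 XOR bc = c4

dd df df d9 cf cf 9c d7 d9 c5 81 8c c4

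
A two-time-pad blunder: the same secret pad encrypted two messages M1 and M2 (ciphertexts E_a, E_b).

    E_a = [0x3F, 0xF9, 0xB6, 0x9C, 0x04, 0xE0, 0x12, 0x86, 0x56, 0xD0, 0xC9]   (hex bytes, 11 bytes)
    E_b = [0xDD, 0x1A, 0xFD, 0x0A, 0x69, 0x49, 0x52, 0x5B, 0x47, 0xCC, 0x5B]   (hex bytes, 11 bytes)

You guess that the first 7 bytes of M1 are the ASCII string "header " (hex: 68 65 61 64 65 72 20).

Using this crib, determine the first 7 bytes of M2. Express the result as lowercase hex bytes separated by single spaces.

First, E_a ⊕ E_b = (M1 ⊕ K) ⊕ (M2 ⊕ K) = M1 ⊕ M2, so the key drops out. Then M2 = (M1 ⊕ M2) ⊕ M1 over the first 7 bytes.
byte 0: (3f XOR dd) XOR 68 = e2 XOR 68 = 8a
byte 1: (f9 XOR 1a) XOR 65 = e3 XOR 65 = 86
byte 2: (b6 XOR fd) XOR 61 = 4b XOR 61 = 2a
byte 3: (9c XOR 0a) XOR 64 = 96 XOR 64 = f2
byte 4: (04 XOR 69) XOR 65 = 6d XOR 65 = 08
byte 5: (e0 XOR 49) XOR 72 = a9 XOR 72 = db
byte 6: (12 XOR 52) XOR 20 = 40 XOR 20 = 60

8a 86 2a f2 08 db 60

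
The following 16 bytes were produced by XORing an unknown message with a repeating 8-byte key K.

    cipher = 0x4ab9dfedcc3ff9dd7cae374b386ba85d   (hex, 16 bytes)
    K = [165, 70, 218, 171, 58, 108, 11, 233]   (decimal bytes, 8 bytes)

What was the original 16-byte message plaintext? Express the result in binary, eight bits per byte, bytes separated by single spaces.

The 8-byte key repeats, so the effective keystream is a5 46 da ab 3a 6c 0b e9 a5 46 da ab 3a 6c 0b e9.
byte 0: 01001010 xor 10100101 = 11101111
byte 1: 10111001 xor 01000110 = 11111111
byte 2: 11011111 xor 11011010 = 00000101
byte 3: 11101101 xor 10101011 = 01000110
byte 4: 11001100 xor 00111010 = 11110110
byte 5: 00111111 xor 01101100 = 01010011
byte 6: 11111001 xor 00001011 = 11110010
byte 7: 11011101 xor 11101001 = 00110100
byte 8: 01111100 xor 10100101 = 11011001
byte 9: 10101110 xor 01000110 = 11101000
byte 10: 00110111 xor 11011010 = 11101101
byte 11: 01001011 xor 10101011 = 11100000
byte 12: 00111000 xor 00111010 = 00000010
byte 13: 01101011 xor 01101100 = 00000111
byte 14: 10101000 xor 00001011 = 10100011
byte 15: 01011101 xor 11101001 = 10110100

11101111 11111111 00000101 01000110 11110110 01010011 11110010 00110100 11011001 11101000 11101101 11100000 00000010 00000111 10100011 10110100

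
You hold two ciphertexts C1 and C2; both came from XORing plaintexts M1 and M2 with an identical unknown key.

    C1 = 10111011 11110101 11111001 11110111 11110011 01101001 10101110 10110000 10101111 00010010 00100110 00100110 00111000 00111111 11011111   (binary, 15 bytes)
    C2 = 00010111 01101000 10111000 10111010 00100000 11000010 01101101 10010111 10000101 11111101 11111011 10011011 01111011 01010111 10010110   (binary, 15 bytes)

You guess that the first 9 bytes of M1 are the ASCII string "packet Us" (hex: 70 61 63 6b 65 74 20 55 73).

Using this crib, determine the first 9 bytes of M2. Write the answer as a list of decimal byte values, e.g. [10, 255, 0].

First, C1 ⊕ C2 = (M1 ⊕ K) ⊕ (M2 ⊕ K) = M1 ⊕ M2, so the key drops out. Then M2 = (M1 ⊕ M2) ⊕ M1 over the first 9 bytes.
byte 0: (bb ^ 17) ^ 70 = ac ^ 70 = dc
byte 1: (f5 ^ 68) ^ 61 = 9d ^ 61 = fc
byte 2: (f9 ^ b8) ^ 63 = 41 ^ 63 = 22
byte 3: (f7 ^ ba) ^ 6b = 4d ^ 6b = 26
byte 4: (f3 ^ 20) ^ 65 = d3 ^ 65 = b6
byte 5: (69 ^ c2) ^ 74 = ab ^ 74 = df
byte 6: (ae ^ 6d) ^ 20 = c3 ^ 20 = e3
byte 7: (b0 ^ 97) ^ 55 = 27 ^ 55 = 72
byte 8: (af ^ 85) ^ 73 = 2a ^ 73 = 59

[220, 252, 34, 38, 182, 223, 227, 114, 89]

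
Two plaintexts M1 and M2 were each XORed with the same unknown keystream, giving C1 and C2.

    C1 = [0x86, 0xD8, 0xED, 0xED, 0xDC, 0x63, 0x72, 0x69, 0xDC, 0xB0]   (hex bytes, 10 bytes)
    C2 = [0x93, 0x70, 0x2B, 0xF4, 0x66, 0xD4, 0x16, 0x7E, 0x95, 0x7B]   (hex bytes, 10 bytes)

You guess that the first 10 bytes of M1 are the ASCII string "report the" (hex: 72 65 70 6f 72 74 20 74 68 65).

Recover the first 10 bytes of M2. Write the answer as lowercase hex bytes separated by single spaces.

First, C1 ⊕ C2 = (M1 ⊕ K) ⊕ (M2 ⊕ K) = M1 ⊕ M2, so the key drops out. Then M2 = (M1 ⊕ M2) ⊕ M1 over the first 10 bytes.
byte 0: (86 ^ 93) ^ 72 = 15 ^ 72 = 67
byte 1: (d8 ^ 70) ^ 65 = a8 ^ 65 = cd
byte 2: (ed ^ 2b) ^ 70 = c6 ^ 70 = b6
byte 3: (ed ^ f4) ^ 6f = 19 ^ 6f = 76
byte 4: (dc ^ 66) ^ 72 = ba ^ 72 = c8
byte 5: (63 ^ d4) ^ 74 = b7 ^ 74 = c3
byte 6: (72 ^ 16) ^ 20 = 64 ^ 20 = 44
byte 7: (69 ^ 7e) ^ 74 = 17 ^ 74 = 63
byte 8: (dc ^ 95) ^ 68 = 49 ^ 68 = 21
byte 9: (b0 ^ 7b) ^ 65 = cb ^ 65 = ae

67 cd b6 76 c8 c3 44 63 21 ae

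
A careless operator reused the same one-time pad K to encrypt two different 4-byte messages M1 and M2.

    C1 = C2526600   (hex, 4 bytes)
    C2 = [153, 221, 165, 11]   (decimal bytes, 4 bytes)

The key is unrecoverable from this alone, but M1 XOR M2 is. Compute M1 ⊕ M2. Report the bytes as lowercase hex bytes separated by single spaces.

C1 ⊕ C2 = (M1 ⊕ K) ⊕ (M2 ⊕ K) = M1 ⊕ M2 — the shared key cancels under XOR.
c2 xor 99 = 5b
52 xor dd = 8f
66 xor a5 = c3
00 xor 0b = 0b

5b 8f c3 0b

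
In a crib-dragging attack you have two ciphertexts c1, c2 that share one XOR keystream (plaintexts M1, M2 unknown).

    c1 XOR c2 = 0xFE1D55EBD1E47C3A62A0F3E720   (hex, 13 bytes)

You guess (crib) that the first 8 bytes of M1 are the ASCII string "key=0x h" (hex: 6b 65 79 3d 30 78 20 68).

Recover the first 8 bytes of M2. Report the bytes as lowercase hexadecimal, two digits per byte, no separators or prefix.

Since c1 ⊕ c2 = M1 ⊕ M2, XORing with the guessed M1 bytes yields the corresponding M2 bytes: M2 = (c1 ⊕ c2) ⊕ M1.
byte 0: fe XOR 6b = 95
byte 1: 1d XOR 65 = 78
byte 2: 55 XOR 79 = 2c
byte 3: eb XOR 3d = d6
byte 4: d1 XOR 30 = e1
byte 5: e4 XOR 78 = 9c
byte 6: 7c XOR 20 = 5c
byte 7: 3a XOR 68 = 52

95782cd6e19c5c52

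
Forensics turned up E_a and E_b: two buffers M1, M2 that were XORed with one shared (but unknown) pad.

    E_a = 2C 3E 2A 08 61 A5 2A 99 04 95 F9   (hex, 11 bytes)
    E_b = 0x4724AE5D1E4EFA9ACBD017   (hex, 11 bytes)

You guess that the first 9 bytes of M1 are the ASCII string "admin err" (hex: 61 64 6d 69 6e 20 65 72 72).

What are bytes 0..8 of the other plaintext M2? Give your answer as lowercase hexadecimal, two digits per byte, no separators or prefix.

First, E_a ⊕ E_b = (M1 ⊕ K) ⊕ (M2 ⊕ K) = M1 ⊕ M2, so the key drops out. Then M2 = (M1 ⊕ M2) ⊕ M1 over the first 9 bytes.
byte 0: (2c ⊕ 47) ⊕ 61 = 6b ⊕ 61 = 0a
byte 1: (3e ⊕ 24) ⊕ 64 = 1a ⊕ 64 = 7e
byte 2: (2a ⊕ ae) ⊕ 6d = 84 ⊕ 6d = e9
byte 3: (08 ⊕ 5d) ⊕ 69 = 55 ⊕ 69 = 3c
byte 4: (61 ⊕ 1e) ⊕ 6e = 7f ⊕ 6e = 11
byte 5: (a5 ⊕ 4e) ⊕ 20 = eb ⊕ 20 = cb
byte 6: (2a ⊕ fa) ⊕ 65 = d0 ⊕ 65 = b5
byte 7: (99 ⊕ 9a) ⊕ 72 = 03 ⊕ 72 = 71
byte 8: (04 ⊕ cb) ⊕ 72 = cf ⊕ 72 = bd

0a7ee93c11cbb571bd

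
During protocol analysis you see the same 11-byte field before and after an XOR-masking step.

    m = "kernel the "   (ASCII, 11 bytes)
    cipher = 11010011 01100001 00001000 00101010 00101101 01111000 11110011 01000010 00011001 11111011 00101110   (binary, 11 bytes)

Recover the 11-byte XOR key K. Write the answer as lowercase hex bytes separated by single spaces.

Since cipher = m ⊕ K, XORing both sides with m gives K = m ⊕ cipher.
107 xor 211 = 184
101 xor  97 =   4
114 xor   8 = 122
110 xor  42 =  68
101 xor  45 =  72
108 xor 120 =  20
 32 xor 243 = 211
116 xor  66 =  54
104 xor  25 = 113
101 xor 251 = 158
 32 xor  46 =  14

b8 04 7a 44 48 14 d3 36 71 9e 0e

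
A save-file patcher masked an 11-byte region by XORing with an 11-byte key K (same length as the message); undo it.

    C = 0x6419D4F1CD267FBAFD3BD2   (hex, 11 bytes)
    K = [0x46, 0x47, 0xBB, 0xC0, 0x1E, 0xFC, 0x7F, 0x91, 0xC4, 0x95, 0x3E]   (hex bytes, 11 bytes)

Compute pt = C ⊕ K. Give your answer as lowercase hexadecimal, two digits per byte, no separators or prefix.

XOR is its own inverse, so applying the key byte-wise gives the result directly.
64 XOR 46 = 22
19 XOR 47 = 5e
d4 XOR bb = 6f
f1 XOR c0 = 31
cd XOR 1e = d3
26 XOR fc = da
7f XOR 7f = 00
ba XOR 91 = 2b
fd XOR c4 = 39
3b XOR 95 = ae
d2 XOR 3e = ec

225e6f31d3da002b39aeec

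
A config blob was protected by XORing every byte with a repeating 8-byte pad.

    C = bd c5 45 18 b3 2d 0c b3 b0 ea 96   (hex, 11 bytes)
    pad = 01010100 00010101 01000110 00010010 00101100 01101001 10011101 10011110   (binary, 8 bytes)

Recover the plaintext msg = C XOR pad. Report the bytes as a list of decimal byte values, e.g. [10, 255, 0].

The 8-byte key repeats, so the effective keystream is 54 15 46 12 2c 69 9d 9e 54 15 46.
byte 0: 189 ⊕  84 = 233
byte 1: 197 ⊕  21 = 208
byte 2:  69 ⊕  70 =   3
byte 3:  24 ⊕  18 =  10
byte 4: 179 ⊕  44 = 159
byte 5:  45 ⊕ 105 =  68
byte 6:  12 ⊕ 157 = 145
byte 7: 179 ⊕ 158 =  45
byte 8: 176 ⊕  84 = 228
byte 9: 234 ⊕  21 = 255
byte 10: 150 ⊕  70 = 208

[233, 208, 3, 10, 159, 68, 145, 45, 228, 255, 208]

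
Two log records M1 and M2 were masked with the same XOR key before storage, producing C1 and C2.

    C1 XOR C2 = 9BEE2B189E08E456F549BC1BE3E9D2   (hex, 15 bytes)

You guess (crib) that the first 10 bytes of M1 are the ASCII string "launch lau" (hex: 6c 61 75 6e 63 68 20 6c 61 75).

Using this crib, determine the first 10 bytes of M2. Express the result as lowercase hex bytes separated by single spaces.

f7 8f 5e 76 fd 60 c4 3a 94 3c

Since C1 ⊕ C2 = M1 ⊕ M2, XORing with the guessed M1 bytes yields the corresponding M2 bytes: M2 = (C1 ⊕ C2) ⊕ M1.
9b XOR 6c = f7
ee XOR 61 = 8f
2b XOR 75 = 5e
18 XOR 6e = 76
9e XOR 63 = fd
08 XOR 68 = 60
e4 XOR 20 = c4
56 XOR 6c = 3a
f5 XOR 61 = 94
49 XOR 75 = 3c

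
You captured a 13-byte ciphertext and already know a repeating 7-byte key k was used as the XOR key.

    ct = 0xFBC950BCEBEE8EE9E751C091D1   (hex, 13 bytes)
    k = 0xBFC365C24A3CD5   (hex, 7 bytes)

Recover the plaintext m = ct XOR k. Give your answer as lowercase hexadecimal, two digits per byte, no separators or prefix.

The 7-byte key repeats, so the effective keystream is bf c3 65 c2 4a 3c d5 bf c3 65 c2 4a 3c.
byte 0: fb XOR bf = 44
byte 1: c9 XOR c3 = 0a
byte 2: 50 XOR 65 = 35
byte 3: bc XOR c2 = 7e
byte 4: eb XOR 4a = a1
byte 5: ee XOR 3c = d2
byte 6: 8e XOR d5 = 5b
byte 7: e9 XOR bf = 56
byte 8: e7 XOR c3 = 24
byte 9: 51 XOR 65 = 34
byte 10: c0 XOR c2 = 02
byte 11: 91 XOR 4a = db
byte 12: d1 XOR 3c = ed

440a357ea1d25b56243402dbed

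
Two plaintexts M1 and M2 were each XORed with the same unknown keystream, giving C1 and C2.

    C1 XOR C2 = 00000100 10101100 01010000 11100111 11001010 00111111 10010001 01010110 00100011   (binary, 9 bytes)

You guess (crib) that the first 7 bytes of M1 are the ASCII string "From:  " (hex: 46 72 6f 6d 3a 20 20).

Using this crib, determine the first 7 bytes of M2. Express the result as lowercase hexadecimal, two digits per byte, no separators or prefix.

42de3f8af01fb1

Since C1 ⊕ C2 = M1 ⊕ M2, XORing with the guessed M1 bytes yields the corresponding M2 bytes: M2 = (C1 ⊕ C2) ⊕ M1.
04 ^ 46 = 42
ac ^ 72 = de
50 ^ 6f = 3f
e7 ^ 6d = 8a
ca ^ 3a = f0
3f ^ 20 = 1f
91 ^ 20 = b1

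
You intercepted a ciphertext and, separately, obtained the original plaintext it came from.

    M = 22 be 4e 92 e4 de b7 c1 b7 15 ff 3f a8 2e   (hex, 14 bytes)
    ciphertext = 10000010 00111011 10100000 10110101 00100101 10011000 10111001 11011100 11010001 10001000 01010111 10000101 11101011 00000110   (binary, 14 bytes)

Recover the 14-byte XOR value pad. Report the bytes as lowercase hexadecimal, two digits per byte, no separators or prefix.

a085ee27c1460e1d669da8ba4328

Since ciphertext = M ⊕ pad, XORing both sides with M gives pad = M ⊕ ciphertext.
22 ⊕ 82 = a0
be ⊕ 3b = 85
4e ⊕ a0 = ee
92 ⊕ b5 = 27
e4 ⊕ 25 = c1
de ⊕ 98 = 46
b7 ⊕ b9 = 0e
c1 ⊕ dc = 1d
b7 ⊕ d1 = 66
15 ⊕ 88 = 9d
ff ⊕ 57 = a8
3f ⊕ 85 = ba
a8 ⊕ eb = 43
2e ⊕ 06 = 28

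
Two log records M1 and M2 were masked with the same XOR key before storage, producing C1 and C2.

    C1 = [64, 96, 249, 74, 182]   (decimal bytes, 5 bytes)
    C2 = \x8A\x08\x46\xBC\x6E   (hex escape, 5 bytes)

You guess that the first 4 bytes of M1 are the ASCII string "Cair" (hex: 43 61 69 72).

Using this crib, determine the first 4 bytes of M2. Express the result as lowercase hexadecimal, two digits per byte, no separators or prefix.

8909d684

First, C1 ⊕ C2 = (M1 ⊕ K) ⊕ (M2 ⊕ K) = M1 ⊕ M2, so the key drops out. Then M2 = (M1 ⊕ M2) ⊕ M1 over the first 4 bytes.
byte 0: (40 XOR 8a) XOR 43 = ca XOR 43 = 89
byte 1: (60 XOR 08) XOR 61 = 68 XOR 61 = 09
byte 2: (f9 XOR 46) XOR 69 = bf XOR 69 = d6
byte 3: (4a XOR bc) XOR 72 = f6 XOR 72 = 84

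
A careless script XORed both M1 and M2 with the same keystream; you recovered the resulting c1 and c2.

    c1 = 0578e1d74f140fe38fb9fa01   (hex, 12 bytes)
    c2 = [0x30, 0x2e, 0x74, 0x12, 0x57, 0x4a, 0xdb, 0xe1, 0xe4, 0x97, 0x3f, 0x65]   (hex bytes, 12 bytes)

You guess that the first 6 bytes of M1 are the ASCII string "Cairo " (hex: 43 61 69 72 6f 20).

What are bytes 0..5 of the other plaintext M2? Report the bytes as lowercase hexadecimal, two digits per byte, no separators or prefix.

7637fcb7777e

First, c1 ⊕ c2 = (M1 ⊕ K) ⊕ (M2 ⊕ K) = M1 ⊕ M2, so the key drops out. Then M2 = (M1 ⊕ M2) ⊕ M1 over the first 6 bytes.
byte 0: (05 XOR 30) XOR 43 = 35 XOR 43 = 76
byte 1: (78 XOR 2e) XOR 61 = 56 XOR 61 = 37
byte 2: (e1 XOR 74) XOR 69 = 95 XOR 69 = fc
byte 3: (d7 XOR 12) XOR 72 = c5 XOR 72 = b7
byte 4: (4f XOR 57) XOR 6f = 18 XOR 6f = 77
byte 5: (14 XOR 4a) XOR 20 = 5e XOR 20 = 7e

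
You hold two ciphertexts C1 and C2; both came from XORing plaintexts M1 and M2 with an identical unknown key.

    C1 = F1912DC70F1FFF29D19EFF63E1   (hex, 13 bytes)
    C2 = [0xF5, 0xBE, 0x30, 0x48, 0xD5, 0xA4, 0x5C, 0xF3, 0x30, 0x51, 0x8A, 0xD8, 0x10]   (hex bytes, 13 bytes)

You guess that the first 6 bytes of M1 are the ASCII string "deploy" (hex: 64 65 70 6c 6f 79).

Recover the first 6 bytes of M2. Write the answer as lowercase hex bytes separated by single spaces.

First, C1 ⊕ C2 = (M1 ⊕ K) ⊕ (M2 ⊕ K) = M1 ⊕ M2, so the key drops out. Then M2 = (M1 ⊕ M2) ⊕ M1 over the first 6 bytes.
byte 0: (f1 ^ f5) ^ 64 = 04 ^ 64 = 60
byte 1: (91 ^ be) ^ 65 = 2f ^ 65 = 4a
byte 2: (2d ^ 30) ^ 70 = 1d ^ 70 = 6d
byte 3: (c7 ^ 48) ^ 6c = 8f ^ 6c = e3
byte 4: (0f ^ d5) ^ 6f = da ^ 6f = b5
byte 5: (1f ^ a4) ^ 79 = bb ^ 79 = c2

60 4a 6d e3 b5 c2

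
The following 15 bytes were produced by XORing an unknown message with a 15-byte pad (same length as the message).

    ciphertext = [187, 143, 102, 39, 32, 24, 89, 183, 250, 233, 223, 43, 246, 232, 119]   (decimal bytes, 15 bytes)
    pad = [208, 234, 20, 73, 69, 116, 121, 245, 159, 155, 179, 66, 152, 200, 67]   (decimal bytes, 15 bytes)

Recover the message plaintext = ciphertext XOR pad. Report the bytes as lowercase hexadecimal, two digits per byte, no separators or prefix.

XOR is its own inverse, so applying the key byte-wise gives the result directly.
byte 0: 10111011 ⊕ 11010000 = 01101011
byte 1: 10001111 ⊕ 11101010 = 01100101
byte 2: 01100110 ⊕ 00010100 = 01110010
byte 3: 00100111 ⊕ 01001001 = 01101110
byte 4: 00100000 ⊕ 01000101 = 01100101
byte 5: 00011000 ⊕ 01110100 = 01101100
byte 6: 01011001 ⊕ 01111001 = 00100000
byte 7: 10110111 ⊕ 11110101 = 01000010
byte 8: 11111010 ⊕ 10011111 = 01100101
byte 9: 11101001 ⊕ 10011011 = 01110010
byte 10: 11011111 ⊕ 10110011 = 01101100
byte 11: 00101011 ⊕ 01000010 = 01101001
byte 12: 11110110 ⊕ 10011000 = 01101110
byte 13: 11101000 ⊕ 11001000 = 00100000
byte 14: 01110111 ⊕ 01000011 = 00110100

6b65726e656c204265726c696e2034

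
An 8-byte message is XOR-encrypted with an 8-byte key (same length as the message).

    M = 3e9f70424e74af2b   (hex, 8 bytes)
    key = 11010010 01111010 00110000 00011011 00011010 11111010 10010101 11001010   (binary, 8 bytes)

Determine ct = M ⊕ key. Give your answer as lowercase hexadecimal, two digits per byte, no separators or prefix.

ece54059548e3ae1

XOR is its own inverse, so applying the key byte-wise gives the result directly.
byte 0:  62 XOR 210 = 236
byte 1: 159 XOR 122 = 229
byte 2: 112 XOR  48 =  64
byte 3:  66 XOR  27 =  89
byte 4:  78 XOR  26 =  84
byte 5: 116 XOR 250 = 142
byte 6: 175 XOR 149 =  58
byte 7:  43 XOR 202 = 225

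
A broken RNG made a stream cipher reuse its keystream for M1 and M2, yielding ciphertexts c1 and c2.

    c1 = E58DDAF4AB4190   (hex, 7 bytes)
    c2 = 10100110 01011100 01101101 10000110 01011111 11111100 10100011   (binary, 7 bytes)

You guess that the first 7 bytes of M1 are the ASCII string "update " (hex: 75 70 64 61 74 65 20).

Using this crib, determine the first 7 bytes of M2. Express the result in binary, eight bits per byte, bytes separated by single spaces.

First, c1 ⊕ c2 = (M1 ⊕ K) ⊕ (M2 ⊕ K) = M1 ⊕ M2, so the key drops out. Then M2 = (M1 ⊕ M2) ⊕ M1 over the first 7 bytes.
byte 0: (e5 ^ a6) ^ 75 = 43 ^ 75 = 36
byte 1: (8d ^ 5c) ^ 70 = d1 ^ 70 = a1
byte 2: (da ^ 6d) ^ 64 = b7 ^ 64 = d3
byte 3: (f4 ^ 86) ^ 61 = 72 ^ 61 = 13
byte 4: (ab ^ 5f) ^ 74 = f4 ^ 74 = 80
byte 5: (41 ^ fc) ^ 65 = bd ^ 65 = d8
byte 6: (90 ^ a3) ^ 20 = 33 ^ 20 = 13

00110110 10100001 11010011 00010011 10000000 11011000 00010011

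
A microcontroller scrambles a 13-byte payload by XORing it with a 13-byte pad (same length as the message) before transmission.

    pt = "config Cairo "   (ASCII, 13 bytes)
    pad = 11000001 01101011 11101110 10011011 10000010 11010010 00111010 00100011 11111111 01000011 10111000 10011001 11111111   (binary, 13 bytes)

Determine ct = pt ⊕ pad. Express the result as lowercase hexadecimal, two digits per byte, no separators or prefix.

a20480fdebb51a609e2acaf6df

63 xor c1 = a2
6f xor 6b = 04
6e xor ee = 80
66 xor 9b = fd
69 xor 82 = eb
67 xor d2 = b5
20 xor 3a = 1a
43 xor 23 = 60
61 xor ff = 9e
69 xor 43 = 2a
72 xor b8 = ca
6f xor 99 = f6
20 xor ff = df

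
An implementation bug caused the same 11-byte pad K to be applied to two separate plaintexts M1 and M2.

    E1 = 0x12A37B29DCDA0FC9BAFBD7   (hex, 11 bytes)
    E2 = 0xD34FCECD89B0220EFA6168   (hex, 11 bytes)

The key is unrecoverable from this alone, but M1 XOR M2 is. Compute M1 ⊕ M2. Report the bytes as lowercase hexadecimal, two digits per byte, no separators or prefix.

E1 ⊕ E2 = (M1 ⊕ K) ⊕ (M2 ⊕ K) = M1 ⊕ M2 — the shared key cancels under XOR.
byte 0: 12 XOR d3 = c1
byte 1: a3 XOR 4f = ec
byte 2: 7b XOR ce = b5
byte 3: 29 XOR cd = e4
byte 4: dc XOR 89 = 55
byte 5: da XOR b0 = 6a
byte 6: 0f XOR 22 = 2d
byte 7: c9 XOR 0e = c7
byte 8: ba XOR fa = 40
byte 9: fb XOR 61 = 9a
byte 10: d7 XOR 68 = bf

c1ecb5e4556a2dc7409abf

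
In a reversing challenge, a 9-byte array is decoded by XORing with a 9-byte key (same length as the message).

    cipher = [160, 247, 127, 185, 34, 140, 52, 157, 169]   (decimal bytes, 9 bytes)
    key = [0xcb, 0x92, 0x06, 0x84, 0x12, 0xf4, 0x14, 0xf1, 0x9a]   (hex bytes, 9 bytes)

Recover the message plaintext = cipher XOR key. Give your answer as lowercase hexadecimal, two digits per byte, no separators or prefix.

XOR is its own inverse, so applying the key byte-wise gives the result directly.
byte 0: a0 xor cb = 6b
byte 1: f7 xor 92 = 65
byte 2: 7f xor 06 = 79
byte 3: b9 xor 84 = 3d
byte 4: 22 xor 12 = 30
byte 5: 8c xor f4 = 78
byte 6: 34 xor 14 = 20
byte 7: 9d xor f1 = 6c
byte 8: a9 xor 9a = 33

6b65793d3078206c33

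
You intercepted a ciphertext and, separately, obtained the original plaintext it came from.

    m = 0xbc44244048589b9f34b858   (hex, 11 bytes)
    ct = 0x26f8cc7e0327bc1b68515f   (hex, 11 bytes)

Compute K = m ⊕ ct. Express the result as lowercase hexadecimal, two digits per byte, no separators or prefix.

9abce83e4b7f27845ce907

Since ct = m ⊕ K, XORing both sides with m gives K = m ⊕ ct.
10111100 ⊕ 00100110 = 10011010
01000100 ⊕ 11111000 = 10111100
00100100 ⊕ 11001100 = 11101000
01000000 ⊕ 01111110 = 00111110
01001000 ⊕ 00000011 = 01001011
01011000 ⊕ 00100111 = 01111111
10011011 ⊕ 10111100 = 00100111
10011111 ⊕ 00011011 = 10000100
00110100 ⊕ 01101000 = 01011100
10111000 ⊕ 01010001 = 11101001
01011000 ⊕ 01011111 = 00000111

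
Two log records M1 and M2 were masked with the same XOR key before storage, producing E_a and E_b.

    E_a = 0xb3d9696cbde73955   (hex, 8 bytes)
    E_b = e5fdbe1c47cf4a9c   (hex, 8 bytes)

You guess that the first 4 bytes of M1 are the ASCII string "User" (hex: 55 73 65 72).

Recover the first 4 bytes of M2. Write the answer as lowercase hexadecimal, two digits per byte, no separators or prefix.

First, E_a ⊕ E_b = (M1 ⊕ K) ⊕ (M2 ⊕ K) = M1 ⊕ M2, so the key drops out. Then M2 = (M1 ⊕ M2) ⊕ M1 over the first 4 bytes.
byte 0: (b3 ^ e5) ^ 55 = 56 ^ 55 = 03
byte 1: (d9 ^ fd) ^ 73 = 24 ^ 73 = 57
byte 2: (69 ^ be) ^ 65 = d7 ^ 65 = b2
byte 3: (6c ^ 1c) ^ 72 = 70 ^ 72 = 02

0357b202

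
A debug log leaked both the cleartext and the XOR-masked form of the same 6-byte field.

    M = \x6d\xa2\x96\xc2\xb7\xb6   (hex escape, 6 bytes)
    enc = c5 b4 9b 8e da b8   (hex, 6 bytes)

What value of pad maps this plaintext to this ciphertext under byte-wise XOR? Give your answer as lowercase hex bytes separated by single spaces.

Since enc = M ⊕ pad, XORing both sides with M gives pad = M ⊕ enc.
109 ^ 197 = 168
162 ^ 180 =  22
150 ^ 155 =  13
194 ^ 142 =  76
183 ^ 218 = 109
182 ^ 184 =  14

a8 16 0d 4c 6d 0e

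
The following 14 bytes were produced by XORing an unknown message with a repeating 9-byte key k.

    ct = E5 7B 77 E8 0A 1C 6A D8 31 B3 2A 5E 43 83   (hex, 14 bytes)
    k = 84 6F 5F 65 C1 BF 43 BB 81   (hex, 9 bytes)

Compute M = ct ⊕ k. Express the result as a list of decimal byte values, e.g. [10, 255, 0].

The 9-byte key repeats, so the effective keystream is 84 6f 5f 65 c1 bf 43 bb 81 84 6f 5f 65 c1.
byte 0: e5 xor 84 = 61
byte 1: 7b xor 6f = 14
byte 2: 77 xor 5f = 28
byte 3: e8 xor 65 = 8d
byte 4: 0a xor c1 = cb
byte 5: 1c xor bf = a3
byte 6: 6a xor 43 = 29
byte 7: d8 xor bb = 63
byte 8: 31 xor 81 = b0
byte 9: b3 xor 84 = 37
byte 10: 2a xor 6f = 45
byte 11: 5e xor 5f = 01
byte 12: 43 xor 65 = 26
byte 13: 83 xor c1 = 42

[97, 20, 40, 141, 203, 163, 41, 99, 176, 55, 69, 1, 38, 66]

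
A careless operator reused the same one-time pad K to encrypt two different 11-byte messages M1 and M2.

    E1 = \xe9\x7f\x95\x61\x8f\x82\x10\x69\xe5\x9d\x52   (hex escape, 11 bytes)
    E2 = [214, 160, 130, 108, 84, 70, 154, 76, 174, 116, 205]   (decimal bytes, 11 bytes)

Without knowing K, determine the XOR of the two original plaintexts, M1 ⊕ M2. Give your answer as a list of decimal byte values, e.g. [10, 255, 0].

[63, 223, 23, 13, 219, 196, 138, 37, 75, 233, 159]

E1 ⊕ E2 = (M1 ⊕ K) ⊕ (M2 ⊕ K) = M1 ⊕ M2 — the shared key cancels under XOR.
e9 XOR d6 = 3f
7f XOR a0 = df
95 XOR 82 = 17
61 XOR 6c = 0d
8f XOR 54 = db
82 XOR 46 = c4
10 XOR 9a = 8a
69 XOR 4c = 25
e5 XOR ae = 4b
9d XOR 74 = e9
52 XOR cd = 9f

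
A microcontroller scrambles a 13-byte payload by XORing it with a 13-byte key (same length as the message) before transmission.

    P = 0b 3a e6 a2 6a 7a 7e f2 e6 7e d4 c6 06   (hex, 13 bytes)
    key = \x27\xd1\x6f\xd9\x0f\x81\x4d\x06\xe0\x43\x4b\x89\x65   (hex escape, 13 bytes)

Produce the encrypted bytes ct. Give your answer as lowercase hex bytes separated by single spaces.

2c eb 89 7b 65 fb 33 f4 06 3d 9f 4f 63

XOR is its own inverse, so applying the key byte-wise gives the result directly.
byte 0:  11 XOR  39 =  44
byte 1:  58 XOR 209 = 235
byte 2: 230 XOR 111 = 137
byte 3: 162 XOR 217 = 123
byte 4: 106 XOR  15 = 101
byte 5: 122 XOR 129 = 251
byte 6: 126 XOR  77 =  51
byte 7: 242 XOR   6 = 244
byte 8: 230 XOR 224 =   6
byte 9: 126 XOR  67 =  61
byte 10: 212 XOR  75 = 159
byte 11: 198 XOR 137 =  79
byte 12:   6 XOR 101 =  99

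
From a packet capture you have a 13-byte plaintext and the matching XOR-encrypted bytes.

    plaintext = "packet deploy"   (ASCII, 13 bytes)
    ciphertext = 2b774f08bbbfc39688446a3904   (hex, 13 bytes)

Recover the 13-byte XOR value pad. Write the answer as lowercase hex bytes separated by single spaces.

5b 16 2c 63 de cb e3 f2 ed 34 06 56 7d

Since ciphertext = plaintext ⊕ pad, XORing both sides with plaintext gives pad = plaintext ⊕ ciphertext.
01110000 XOR 00101011 = 01011011
01100001 XOR 01110111 = 00010110
01100011 XOR 01001111 = 00101100
01101011 XOR 00001000 = 01100011
01100101 XOR 10111011 = 11011110
01110100 XOR 10111111 = 11001011
00100000 XOR 11000011 = 11100011
01100100 XOR 10010110 = 11110010
01100101 XOR 10001000 = 11101101
01110000 XOR 01000100 = 00110100
01101100 XOR 01101010 = 00000110
01101111 XOR 00111001 = 01010110
01111001 XOR 00000100 = 01111101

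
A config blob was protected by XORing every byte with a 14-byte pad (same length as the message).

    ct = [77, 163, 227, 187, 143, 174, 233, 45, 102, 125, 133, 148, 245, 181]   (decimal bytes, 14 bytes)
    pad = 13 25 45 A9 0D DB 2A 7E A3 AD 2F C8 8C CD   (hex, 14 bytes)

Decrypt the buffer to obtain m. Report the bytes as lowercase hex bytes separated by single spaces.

XOR is its own inverse, so applying the key byte-wise gives the result directly.
4d XOR 13 = 5e
a3 XOR 25 = 86
e3 XOR 45 = a6
bb XOR a9 = 12
8f XOR 0d = 82
ae XOR db = 75
e9 XOR 2a = c3
2d XOR 7e = 53
66 XOR a3 = c5
7d XOR ad = d0
85 XOR 2f = aa
94 XOR c8 = 5c
f5 XOR 8c = 79
b5 XOR cd = 78

5e 86 a6 12 82 75 c3 53 c5 d0 aa 5c 79 78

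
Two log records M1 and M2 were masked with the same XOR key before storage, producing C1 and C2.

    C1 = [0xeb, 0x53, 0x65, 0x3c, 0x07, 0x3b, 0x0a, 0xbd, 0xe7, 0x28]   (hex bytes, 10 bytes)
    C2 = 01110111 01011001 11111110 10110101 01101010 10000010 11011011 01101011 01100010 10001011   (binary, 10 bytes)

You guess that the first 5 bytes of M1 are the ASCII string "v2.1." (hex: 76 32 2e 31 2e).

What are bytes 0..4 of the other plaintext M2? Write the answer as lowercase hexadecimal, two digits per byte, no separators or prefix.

ea38b5b843

First, C1 ⊕ C2 = (M1 ⊕ K) ⊕ (M2 ⊕ K) = M1 ⊕ M2, so the key drops out. Then M2 = (M1 ⊕ M2) ⊕ M1 over the first 5 bytes.
byte 0: (eb ⊕ 77) ⊕ 76 = 9c ⊕ 76 = ea
byte 1: (53 ⊕ 59) ⊕ 32 = 0a ⊕ 32 = 38
byte 2: (65 ⊕ fe) ⊕ 2e = 9b ⊕ 2e = b5
byte 3: (3c ⊕ b5) ⊕ 31 = 89 ⊕ 31 = b8
byte 4: (07 ⊕ 6a) ⊕ 2e = 6d ⊕ 2e = 43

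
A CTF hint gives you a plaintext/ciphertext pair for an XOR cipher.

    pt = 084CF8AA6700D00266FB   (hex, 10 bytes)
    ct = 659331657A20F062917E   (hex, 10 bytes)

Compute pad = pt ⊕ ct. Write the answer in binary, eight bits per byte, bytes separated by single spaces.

Since ct = pt ⊕ pad, XORing both sides with pt gives pad = pt ⊕ ct.
byte 0: 08 XOR 65 = 6d
byte 1: 4c XOR 93 = df
byte 2: f8 XOR 31 = c9
byte 3: aa XOR 65 = cf
byte 4: 67 XOR 7a = 1d
byte 5: 00 XOR 20 = 20
byte 6: d0 XOR f0 = 20
byte 7: 02 XOR 62 = 60
byte 8: 66 XOR 91 = f7
byte 9: fb XOR 7e = 85

01101101 11011111 11001001 11001111 00011101 00100000 00100000 01100000 11110111 10000101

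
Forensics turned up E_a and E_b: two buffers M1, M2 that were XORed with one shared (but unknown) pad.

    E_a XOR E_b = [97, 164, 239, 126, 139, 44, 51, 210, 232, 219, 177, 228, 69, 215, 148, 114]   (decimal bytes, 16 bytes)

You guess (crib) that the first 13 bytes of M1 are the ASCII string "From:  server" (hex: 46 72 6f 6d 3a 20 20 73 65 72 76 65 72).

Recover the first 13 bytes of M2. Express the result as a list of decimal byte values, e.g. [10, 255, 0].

[39, 214, 128, 19, 177, 12, 19, 161, 141, 169, 199, 129, 55]

Since E_a ⊕ E_b = M1 ⊕ M2, XORing with the guessed M1 bytes yields the corresponding M2 bytes: M2 = (E_a ⊕ E_b) ⊕ M1.
61 ^ 46 = 27
a4 ^ 72 = d6
ef ^ 6f = 80
7e ^ 6d = 13
8b ^ 3a = b1
2c ^ 20 = 0c
33 ^ 20 = 13
d2 ^ 73 = a1
e8 ^ 65 = 8d
db ^ 72 = a9
b1 ^ 76 = c7
e4 ^ 65 = 81
45 ^ 72 = 37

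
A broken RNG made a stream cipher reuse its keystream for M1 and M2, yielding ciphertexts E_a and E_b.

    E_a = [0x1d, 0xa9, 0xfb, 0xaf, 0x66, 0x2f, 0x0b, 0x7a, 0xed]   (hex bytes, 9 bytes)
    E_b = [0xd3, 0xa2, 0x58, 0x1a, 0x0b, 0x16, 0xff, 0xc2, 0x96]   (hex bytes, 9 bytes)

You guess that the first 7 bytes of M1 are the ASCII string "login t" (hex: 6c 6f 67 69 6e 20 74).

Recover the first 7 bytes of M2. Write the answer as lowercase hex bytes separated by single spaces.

First, E_a ⊕ E_b = (M1 ⊕ K) ⊕ (M2 ⊕ K) = M1 ⊕ M2, so the key drops out. Then M2 = (M1 ⊕ M2) ⊕ M1 over the first 7 bytes.
byte 0: (1d XOR d3) XOR 6c = ce XOR 6c = a2
byte 1: (a9 XOR a2) XOR 6f = 0b XOR 6f = 64
byte 2: (fb XOR 58) XOR 67 = a3 XOR 67 = c4
byte 3: (af XOR 1a) XOR 69 = b5 XOR 69 = dc
byte 4: (66 XOR 0b) XOR 6e = 6d XOR 6e = 03
byte 5: (2f XOR 16) XOR 20 = 39 XOR 20 = 19
byte 6: (0b XOR ff) XOR 74 = f4 XOR 74 = 80

a2 64 c4 dc 03 19 80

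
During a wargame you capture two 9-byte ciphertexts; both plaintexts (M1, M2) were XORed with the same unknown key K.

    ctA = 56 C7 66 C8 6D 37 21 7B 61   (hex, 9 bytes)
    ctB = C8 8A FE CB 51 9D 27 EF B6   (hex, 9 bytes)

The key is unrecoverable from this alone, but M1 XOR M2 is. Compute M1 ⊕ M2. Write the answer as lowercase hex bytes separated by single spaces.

ctA ⊕ ctB = (M1 ⊕ K) ⊕ (M2 ⊕ K) = M1 ⊕ M2 — the shared key cancels under XOR.
byte 0: 56 ^ c8 = 9e
byte 1: c7 ^ 8a = 4d
byte 2: 66 ^ fe = 98
byte 3: c8 ^ cb = 03
byte 4: 6d ^ 51 = 3c
byte 5: 37 ^ 9d = aa
byte 6: 21 ^ 27 = 06
byte 7: 7b ^ ef = 94
byte 8: 61 ^ b6 = d7

9e 4d 98 03 3c aa 06 94 d7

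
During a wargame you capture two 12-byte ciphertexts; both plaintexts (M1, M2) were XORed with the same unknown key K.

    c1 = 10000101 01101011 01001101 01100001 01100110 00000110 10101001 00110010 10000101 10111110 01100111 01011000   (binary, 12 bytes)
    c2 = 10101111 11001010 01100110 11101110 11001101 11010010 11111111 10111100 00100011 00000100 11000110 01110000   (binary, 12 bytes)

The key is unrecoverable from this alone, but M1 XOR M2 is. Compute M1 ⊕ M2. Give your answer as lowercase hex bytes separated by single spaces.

c1 ⊕ c2 = (M1 ⊕ K) ⊕ (M2 ⊕ K) = M1 ⊕ M2 — the shared key cancels under XOR.
85 XOR af = 2a
6b XOR ca = a1
4d XOR 66 = 2b
61 XOR ee = 8f
66 XOR cd = ab
06 XOR d2 = d4
a9 XOR ff = 56
32 XOR bc = 8e
85 XOR 23 = a6
be XOR 04 = ba
67 XOR c6 = a1
58 XOR 70 = 28

2a a1 2b 8f ab d4 56 8e a6 ba a1 28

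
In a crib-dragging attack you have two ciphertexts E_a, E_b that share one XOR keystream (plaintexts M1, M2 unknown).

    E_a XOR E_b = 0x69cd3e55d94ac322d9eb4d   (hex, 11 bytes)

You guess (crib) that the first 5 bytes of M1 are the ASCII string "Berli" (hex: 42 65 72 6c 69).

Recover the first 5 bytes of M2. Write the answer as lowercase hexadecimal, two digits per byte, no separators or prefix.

2ba84c39b0

Since E_a ⊕ E_b = M1 ⊕ M2, XORing with the guessed M1 bytes yields the corresponding M2 bytes: M2 = (E_a ⊕ E_b) ⊕ M1.
105 ^  66 =  43
205 ^ 101 = 168
 62 ^ 114 =  76
 85 ^ 108 =  57
217 ^ 105 = 176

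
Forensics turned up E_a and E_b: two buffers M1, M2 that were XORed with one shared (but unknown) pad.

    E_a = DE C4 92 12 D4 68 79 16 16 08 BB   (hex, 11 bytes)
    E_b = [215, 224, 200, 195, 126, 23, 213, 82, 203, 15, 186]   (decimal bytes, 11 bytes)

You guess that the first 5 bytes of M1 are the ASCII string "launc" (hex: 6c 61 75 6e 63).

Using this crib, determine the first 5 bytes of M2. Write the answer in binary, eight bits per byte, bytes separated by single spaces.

01100101 01000101 00101111 10111111 11001001

First, E_a ⊕ E_b = (M1 ⊕ K) ⊕ (M2 ⊕ K) = M1 ⊕ M2, so the key drops out. Then M2 = (M1 ⊕ M2) ⊕ M1 over the first 5 bytes.
byte 0: (de xor d7) xor 6c = 09 xor 6c = 65
byte 1: (c4 xor e0) xor 61 = 24 xor 61 = 45
byte 2: (92 xor c8) xor 75 = 5a xor 75 = 2f
byte 3: (12 xor c3) xor 6e = d1 xor 6e = bf
byte 4: (d4 xor 7e) xor 63 = aa xor 63 = c9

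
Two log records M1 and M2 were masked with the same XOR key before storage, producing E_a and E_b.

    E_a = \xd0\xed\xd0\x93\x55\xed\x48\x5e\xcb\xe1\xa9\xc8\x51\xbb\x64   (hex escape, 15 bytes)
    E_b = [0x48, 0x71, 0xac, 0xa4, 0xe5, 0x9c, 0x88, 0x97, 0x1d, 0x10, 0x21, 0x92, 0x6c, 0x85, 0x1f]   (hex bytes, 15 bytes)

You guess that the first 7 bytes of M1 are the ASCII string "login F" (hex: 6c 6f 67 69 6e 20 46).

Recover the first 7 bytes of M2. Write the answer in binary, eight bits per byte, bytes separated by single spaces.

11110100 11110011 00011011 01011110 11011110 01010001 10000110

First, E_a ⊕ E_b = (M1 ⊕ K) ⊕ (M2 ⊕ K) = M1 ⊕ M2, so the key drops out. Then M2 = (M1 ⊕ M2) ⊕ M1 over the first 7 bytes.
byte 0: (d0 ⊕ 48) ⊕ 6c = 98 ⊕ 6c = f4
byte 1: (ed ⊕ 71) ⊕ 6f = 9c ⊕ 6f = f3
byte 2: (d0 ⊕ ac) ⊕ 67 = 7c ⊕ 67 = 1b
byte 3: (93 ⊕ a4) ⊕ 69 = 37 ⊕ 69 = 5e
byte 4: (55 ⊕ e5) ⊕ 6e = b0 ⊕ 6e = de
byte 5: (ed ⊕ 9c) ⊕ 20 = 71 ⊕ 20 = 51
byte 6: (48 ⊕ 88) ⊕ 46 = c0 ⊕ 46 = 86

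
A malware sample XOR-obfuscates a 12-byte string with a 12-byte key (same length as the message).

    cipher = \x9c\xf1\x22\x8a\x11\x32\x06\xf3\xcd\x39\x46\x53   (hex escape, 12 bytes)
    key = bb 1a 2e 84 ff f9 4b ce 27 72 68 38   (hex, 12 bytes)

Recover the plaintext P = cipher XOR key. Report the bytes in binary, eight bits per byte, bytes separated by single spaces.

00100111 11101011 00001100 00001110 11101110 11001011 01001101 00111101 11101010 01001011 00101110 01101011

9c xor bb = 27
f1 xor 1a = eb
22 xor 2e = 0c
8a xor 84 = 0e
11 xor ff = ee
32 xor f9 = cb
06 xor 4b = 4d
f3 xor ce = 3d
cd xor 27 = ea
39 xor 72 = 4b
46 xor 68 = 2e
53 xor 38 = 6b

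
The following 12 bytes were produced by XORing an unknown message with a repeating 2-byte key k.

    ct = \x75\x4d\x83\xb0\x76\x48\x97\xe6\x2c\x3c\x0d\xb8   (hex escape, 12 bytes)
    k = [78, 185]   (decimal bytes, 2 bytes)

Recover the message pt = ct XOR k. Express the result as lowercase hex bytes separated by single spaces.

The 2-byte key repeats, so the effective keystream is 4e b9 4e b9 4e b9 4e b9 4e b9 4e b9.
byte 0: 01110101 ⊕ 01001110 = 00111011
byte 1: 01001101 ⊕ 10111001 = 11110100
byte 2: 10000011 ⊕ 01001110 = 11001101
byte 3: 10110000 ⊕ 10111001 = 00001001
byte 4: 01110110 ⊕ 01001110 = 00111000
byte 5: 01001000 ⊕ 10111001 = 11110001
byte 6: 10010111 ⊕ 01001110 = 11011001
byte 7: 11100110 ⊕ 10111001 = 01011111
byte 8: 00101100 ⊕ 01001110 = 01100010
byte 9: 00111100 ⊕ 10111001 = 10000101
byte 10: 00001101 ⊕ 01001110 = 01000011
byte 11: 10111000 ⊕ 10111001 = 00000001

3b f4 cd 09 38 f1 d9 5f 62 85 43 01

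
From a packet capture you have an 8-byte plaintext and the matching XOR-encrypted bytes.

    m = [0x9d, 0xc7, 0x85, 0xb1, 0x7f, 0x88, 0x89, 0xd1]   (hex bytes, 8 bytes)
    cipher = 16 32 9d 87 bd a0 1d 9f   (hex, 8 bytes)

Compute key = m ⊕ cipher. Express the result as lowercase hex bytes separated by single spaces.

8b f5 18 36 c2 28 94 4e

Since cipher = m ⊕ key, XORing both sides with m gives key = m ⊕ cipher.
9d xor 16 = 8b
c7 xor 32 = f5
85 xor 9d = 18
b1 xor 87 = 36
7f xor bd = c2
88 xor a0 = 28
89 xor 1d = 94
d1 xor 9f = 4e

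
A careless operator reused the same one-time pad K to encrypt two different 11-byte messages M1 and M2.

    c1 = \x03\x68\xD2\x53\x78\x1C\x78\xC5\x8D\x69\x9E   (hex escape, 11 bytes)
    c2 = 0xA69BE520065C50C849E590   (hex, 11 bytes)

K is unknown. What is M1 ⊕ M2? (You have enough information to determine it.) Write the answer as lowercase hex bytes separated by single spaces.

a5 f3 37 73 7e 40 28 0d c4 8c 0e

c1 ⊕ c2 = (M1 ⊕ K) ⊕ (M2 ⊕ K) = M1 ⊕ M2 — the shared key cancels under XOR.
  3 XOR 166 = 165
104 XOR 155 = 243
210 XOR 229 =  55
 83 XOR  32 = 115
120 XOR   6 = 126
 28 XOR  92 =  64
120 XOR  80 =  40
197 XOR 200 =  13
141 XOR  73 = 196
105 XOR 229 = 140
158 XOR 144 =  14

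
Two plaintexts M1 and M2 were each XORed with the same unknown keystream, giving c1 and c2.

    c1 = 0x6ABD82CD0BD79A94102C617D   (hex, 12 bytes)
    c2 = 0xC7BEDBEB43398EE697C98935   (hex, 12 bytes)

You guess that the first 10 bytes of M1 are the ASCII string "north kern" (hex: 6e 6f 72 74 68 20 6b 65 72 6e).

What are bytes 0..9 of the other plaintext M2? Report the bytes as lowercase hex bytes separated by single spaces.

c3 6c 2b 52 20 ce 7f 17 f5 8b

First, c1 ⊕ c2 = (M1 ⊕ K) ⊕ (M2 ⊕ K) = M1 ⊕ M2, so the key drops out. Then M2 = (M1 ⊕ M2) ⊕ M1 over the first 10 bytes.
byte 0: (6a XOR c7) XOR 6e = ad XOR 6e = c3
byte 1: (bd XOR be) XOR 6f = 03 XOR 6f = 6c
byte 2: (82 XOR db) XOR 72 = 59 XOR 72 = 2b
byte 3: (cd XOR eb) XOR 74 = 26 XOR 74 = 52
byte 4: (0b XOR 43) XOR 68 = 48 XOR 68 = 20
byte 5: (d7 XOR 39) XOR 20 = ee XOR 20 = ce
byte 6: (9a XOR 8e) XOR 6b = 14 XOR 6b = 7f
byte 7: (94 XOR e6) XOR 65 = 72 XOR 65 = 17
byte 8: (10 XOR 97) XOR 72 = 87 XOR 72 = f5
byte 9: (2c XOR c9) XOR 6e = e5 XOR 6e = 8b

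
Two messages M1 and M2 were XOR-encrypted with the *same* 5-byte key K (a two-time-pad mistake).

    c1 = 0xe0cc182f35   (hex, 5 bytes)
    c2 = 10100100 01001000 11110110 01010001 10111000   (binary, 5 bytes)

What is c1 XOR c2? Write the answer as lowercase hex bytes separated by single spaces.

c1 ⊕ c2 = (M1 ⊕ K) ⊕ (M2 ⊕ K) = M1 ⊕ M2 — the shared key cancels under XOR.
byte 0: e0 xor a4 = 44
byte 1: cc xor 48 = 84
byte 2: 18 xor f6 = ee
byte 3: 2f xor 51 = 7e
byte 4: 35 xor b8 = 8d

44 84 ee 7e 8d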